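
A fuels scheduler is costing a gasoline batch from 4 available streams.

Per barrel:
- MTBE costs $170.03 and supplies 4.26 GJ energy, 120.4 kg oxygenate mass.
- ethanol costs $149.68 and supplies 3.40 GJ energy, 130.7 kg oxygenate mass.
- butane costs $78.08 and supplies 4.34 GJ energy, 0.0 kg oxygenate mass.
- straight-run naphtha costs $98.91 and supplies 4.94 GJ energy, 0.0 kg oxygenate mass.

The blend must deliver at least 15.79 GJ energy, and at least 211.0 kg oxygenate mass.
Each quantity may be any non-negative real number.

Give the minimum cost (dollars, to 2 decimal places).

Let x1 = barrels of MTBE, x2 = barrels of ethanol, x3 = barrels of butane, x4 = barrels of straight-run naphtha.
min 170.03x1 + 149.68x2 + 78.08x3 + 98.91x4 subject to:
  4.26x1 + 3.4x2 + 4.34x3 + 4.94x4 ≥ 15.79   (energy)
  120.4x1 + 130.7x2 ≥ 211   (oxygenate mass)
  x1, x2, x3, x4 ≥ 0.
The optimal basis is {ethanol, butane}; MTBE, straight-run naphtha drop out. The energy and oxygenate mass requirements are met with equality.
That vertex is x2 = 1.6144, x3 = 2.3735.
Total cost: 149.68·1.6144 + 78.08·2.3735 = 426.9663.

$426.97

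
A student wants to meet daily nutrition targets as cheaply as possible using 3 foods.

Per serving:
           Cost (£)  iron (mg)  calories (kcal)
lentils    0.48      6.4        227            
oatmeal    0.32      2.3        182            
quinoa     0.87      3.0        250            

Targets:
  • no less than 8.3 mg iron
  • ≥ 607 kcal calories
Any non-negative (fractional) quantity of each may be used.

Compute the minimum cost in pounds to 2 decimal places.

This is a linear program. Let x1 = servings of lentils, x2 = servings of oatmeal, x3 = servings of quinoa.
min 0.48x1 + 0.32x2 + 0.87x3 with:
  6.4x1 + 2.3x2 + 3x3 ≥ 8.3   (iron)
  227x1 + 182x2 + 250x3 ≥ 607   (calories)
  x1, x2, x3 ≥ 0.
At the optimum only lentils, oatmeal are positive (quinoa = 0). The iron and calories requirements are met with equality.
That vertex is x1 = 0.1782, x2 = 3.113.
Objective = 0.48·0.1782 + 0.32·3.113 = 1.0817.

£1.08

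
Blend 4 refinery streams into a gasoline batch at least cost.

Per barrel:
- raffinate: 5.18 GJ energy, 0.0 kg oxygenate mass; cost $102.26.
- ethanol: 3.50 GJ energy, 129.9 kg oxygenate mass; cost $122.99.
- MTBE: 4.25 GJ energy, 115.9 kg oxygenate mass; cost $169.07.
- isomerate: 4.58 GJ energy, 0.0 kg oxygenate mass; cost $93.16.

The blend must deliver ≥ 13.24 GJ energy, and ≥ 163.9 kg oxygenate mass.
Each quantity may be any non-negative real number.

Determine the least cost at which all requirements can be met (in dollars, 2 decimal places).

Treat it as an LP. Let x1 = barrels of raffinate, x2 = barrels of ethanol, x3 = barrels of MTBE, x4 = barrels of isomerate.
min 102.26x1 + 122.99x2 + 169.07x3 + 93.16x4 s.t.:
  5.18x1 + 3.5x2 + 4.25x3 + 4.58x4 ≥ 13.24   (energy)
  129.9x2 + 115.9x3 ≥ 163.9   (oxygenate mass)
  x1, x2, x3, x4 ≥ 0.
The minimum-cost mix takes nothing from MTBE, isomerate — only raffinate, ethanol. The energy and oxygenate mass requirements are met with equality.
Optimal quantities: raffinate = 1.7035 barrels, ethanol = 1.2617 barrels.
Objective = 102.26·1.7035 + 122.99·1.2617 = 329.3764.

$329.38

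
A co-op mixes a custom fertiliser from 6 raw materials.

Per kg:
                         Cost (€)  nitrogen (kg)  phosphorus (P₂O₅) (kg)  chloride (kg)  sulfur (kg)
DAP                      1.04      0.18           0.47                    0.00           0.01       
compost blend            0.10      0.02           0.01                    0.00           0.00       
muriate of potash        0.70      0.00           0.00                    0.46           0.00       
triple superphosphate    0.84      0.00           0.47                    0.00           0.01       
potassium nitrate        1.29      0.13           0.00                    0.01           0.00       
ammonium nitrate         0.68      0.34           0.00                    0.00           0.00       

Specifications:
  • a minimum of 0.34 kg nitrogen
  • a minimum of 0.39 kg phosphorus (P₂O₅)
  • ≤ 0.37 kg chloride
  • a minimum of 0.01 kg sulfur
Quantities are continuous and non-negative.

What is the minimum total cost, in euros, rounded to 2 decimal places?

Treat it as an LP. Let x1 = kg of DAP, x2 = kg of compost blend, x3 = kg of muriate of potash, x4 = kg of triple superphosphate, x5 = kg of potassium nitrate, x6 = kg of ammonium nitrate.
Minimise 1.04x1 + 0.1x2 + 0.7x3 + 0.84x4 + 1.29x5 + 0.68x6 subject to:
  0.18x1 + 0.02x2 + 0.13x5 + 0.34x6 ≥ 0.34   (nitrogen)
  0.47x1 + 0.01x2 + 0.47x4 ≥ 0.39   (phosphorus (P₂O₅))
  0.46x3 + 0.01x5 ≤ 0.37   (chloride)
  0.01x1 + 0.01x4 ≥ 0.01   (sulfur)
  x1, x2, x3, x4, x5, x6 ≥ 0.
The minimum-cost mix takes nothing from compost blend, muriate of potash, triple superphosphate, potassium nitrate — only DAP, ammonium nitrate. Binding constraints: nitrogen and sulfur.
So DAP = 1 kg, ammonium nitrate = 0.4706 kg.
Total cost: 1.04·1 + 0.68·0.4706 = 1.3600.

€1.36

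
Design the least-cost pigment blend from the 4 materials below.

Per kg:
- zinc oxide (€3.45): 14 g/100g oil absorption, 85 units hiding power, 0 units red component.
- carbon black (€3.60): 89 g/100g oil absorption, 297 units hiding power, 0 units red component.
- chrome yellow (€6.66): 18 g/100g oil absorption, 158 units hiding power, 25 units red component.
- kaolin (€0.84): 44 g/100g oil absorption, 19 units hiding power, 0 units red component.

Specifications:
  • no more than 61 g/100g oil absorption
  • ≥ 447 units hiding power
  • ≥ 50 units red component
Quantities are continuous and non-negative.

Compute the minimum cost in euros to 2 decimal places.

€17.21

Treat it as an LP. Let x1 = kg of zinc oxide, x2 = kg of carbon black, x3 = kg of chrome yellow, x4 = kg of kaolin.
min 3.45x1 + 3.6x2 + 6.66x3 + 0.84x4 subject to:
  14x1 + 89x2 + 18x3 + 44x4 ≤ 61   (oil absorption)
  85x1 + 297x2 + 158x3 + 19x4 ≥ 447   (hiding power)
  25x3 ≥ 50   (red component)
  x1, x2, x3, x4 ≥ 0.
The minimum-cost mix takes nothing from zinc oxide, kaolin — only carbon black, chrome yellow. Binding constraints: oil absorption and hiding power.
So carbon black = 0.1827 kg, chrome yellow = 2.486 kg.
Total cost: 3.6·0.1827 + 6.66·2.486 = 17.2145.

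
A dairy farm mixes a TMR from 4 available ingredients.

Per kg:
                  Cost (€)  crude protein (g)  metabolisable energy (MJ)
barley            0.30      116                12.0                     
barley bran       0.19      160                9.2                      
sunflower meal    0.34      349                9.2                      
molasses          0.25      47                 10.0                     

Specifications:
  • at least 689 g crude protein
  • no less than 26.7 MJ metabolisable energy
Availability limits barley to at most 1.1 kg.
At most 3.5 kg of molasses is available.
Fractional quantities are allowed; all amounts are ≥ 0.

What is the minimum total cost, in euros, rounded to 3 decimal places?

€0.730

Let x1 = kg of barley, x2 = kg of barley bran, x3 = kg of sunflower meal, x4 = kg of molasses.
Minimize 0.3x1 + 0.19x2 + 0.34x3 + 0.25x4 subject to:
  116x1 + 160x2 + 349x3 + 47x4 ≥ 689   (crude protein)
  12x1 + 9.2x2 + 9.2x3 + 10x4 ≥ 26.7   (metabolisable energy)
  x1 ≤ 1.1
  x4 ≤ 3.5
  x1, x2, x3, x4 ≥ 0.
At the optimum only barley bran, sunflower meal are positive (barley, molasses = 0). There the crude protein and metabolisable energy constraints are tight.
That vertex is x2 = 1.714, x3 = 1.189.
Cost = 0.19·1.714 + 0.34·1.189 = 0.72992.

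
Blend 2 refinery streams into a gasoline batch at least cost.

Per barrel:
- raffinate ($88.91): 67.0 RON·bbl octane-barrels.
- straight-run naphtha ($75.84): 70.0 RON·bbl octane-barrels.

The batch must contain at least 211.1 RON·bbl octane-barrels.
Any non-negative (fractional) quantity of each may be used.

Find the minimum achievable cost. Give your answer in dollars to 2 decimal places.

Let x1 = barrels of raffinate, x2 = barrels of straight-run naphtha.
Minimize 88.91x1 + 75.84x2 s.t.:
  67x1 + 70x2 ≥ 211.1   (octane-barrels)
  x1, x2 ≥ 0.
The cheapest feasible vertex uses only straight-run naphtha; raffinate is not used. Binding constraint: octane-barrels.
Optimal quantities: straight-run naphtha = 3.0157 barrels.
Total cost: 75.84·3.0157 = 228.7107.

$228.71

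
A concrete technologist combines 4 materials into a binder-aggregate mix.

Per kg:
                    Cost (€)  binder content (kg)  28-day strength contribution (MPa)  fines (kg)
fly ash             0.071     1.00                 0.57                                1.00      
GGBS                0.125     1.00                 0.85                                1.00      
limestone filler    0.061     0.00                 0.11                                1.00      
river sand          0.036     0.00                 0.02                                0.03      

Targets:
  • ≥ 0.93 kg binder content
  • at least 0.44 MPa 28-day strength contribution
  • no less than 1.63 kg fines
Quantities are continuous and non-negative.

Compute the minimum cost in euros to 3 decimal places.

Let x1 = kg of fly ash, x2 = kg of GGBS, x3 = kg of limestone filler, x4 = kg of river sand.
Minimise 0.071x1 + 0.125x2 + 0.061x3 + 0.036x4 with:
  1x1 + 1x2 ≥ 0.93   (binder content)
  0.57x1 + 0.85x2 + 0.11x3 + 0.02x4 ≥ 0.44   (28-day strength contribution)
  1x1 + 1x2 + 1x3 + 0.03x4 ≥ 1.63   (fines)
  x1, x2, x3, x4 ≥ 0.
At the optimum only fly ash, limestone filler are positive (GGBS, river sand = 0). Binding constraints: binder content and fines.
Solving gives x1 = 0.93, x3 = 0.7.
Total cost: 0.071·0.93 + 0.061·0.7 = 0.10873.

€0.109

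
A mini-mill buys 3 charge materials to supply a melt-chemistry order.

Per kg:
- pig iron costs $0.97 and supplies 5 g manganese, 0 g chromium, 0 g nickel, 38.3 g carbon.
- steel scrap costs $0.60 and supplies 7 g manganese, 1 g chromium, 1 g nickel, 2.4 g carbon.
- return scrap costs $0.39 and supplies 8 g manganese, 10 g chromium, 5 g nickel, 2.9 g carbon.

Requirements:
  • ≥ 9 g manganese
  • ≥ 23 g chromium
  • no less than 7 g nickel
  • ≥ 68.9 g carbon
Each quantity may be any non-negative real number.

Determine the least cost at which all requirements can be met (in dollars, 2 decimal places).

Let x1 = kg of pig iron, x2 = kg of steel scrap, x3 = kg of return scrap.
min 0.97x1 + 0.6x2 + 0.39x3 with:
  5x1 + 7x2 + 8x3 ≥ 9   (manganese)
  1x2 + 10x3 ≥ 23   (chromium)
  1x2 + 5x3 ≥ 7   (nickel)
  38.3x1 + 2.4x2 + 2.9x3 ≥ 68.9   (carbon)
  x1, x2, x3 ≥ 0.
The minimum-cost mix takes nothing from steel scrap — only pig iron, return scrap. There the chromium and carbon constraints are tight.
So pig iron = 1.625 kg, return scrap = 2.3 kg.
Total cost: 0.97·1.625 + 0.39·2.3 = 2.4733.

$2.47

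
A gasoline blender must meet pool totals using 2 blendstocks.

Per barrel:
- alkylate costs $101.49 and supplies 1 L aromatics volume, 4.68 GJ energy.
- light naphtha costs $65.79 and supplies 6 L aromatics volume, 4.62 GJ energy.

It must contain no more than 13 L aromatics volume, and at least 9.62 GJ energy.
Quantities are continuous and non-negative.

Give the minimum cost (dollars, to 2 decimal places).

$136.99

Let x1 = barrels of alkylate, x2 = barrels of light naphtha.
Minimise 101.49x1 + 65.79x2 subject to:
  1x1 + 6x2 ≤ 13   (aromatics volume)
  4.68x1 + 4.62x2 ≥ 9.62   (energy)
  x1, x2 ≥ 0.
The minimum-cost mix takes nothing from alkylate — only light naphtha. There the energy constraint is tight.
That vertex is x2 = 2.0823.
Hence cost = 65.79·2.0823 = $136.9945.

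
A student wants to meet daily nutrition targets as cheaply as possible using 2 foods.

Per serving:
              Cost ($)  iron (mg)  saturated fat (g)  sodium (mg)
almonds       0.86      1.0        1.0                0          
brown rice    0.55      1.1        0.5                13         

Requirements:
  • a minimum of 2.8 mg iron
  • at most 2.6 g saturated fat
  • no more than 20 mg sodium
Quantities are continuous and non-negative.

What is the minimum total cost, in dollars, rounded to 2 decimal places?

Let x1 = servings of almonds, x2 = servings of brown rice.
Minimize 0.86x1 + 0.55x2 s.t.:
  1x1 + 1.1x2 ≥ 2.8   (iron)
  1x1 + 0.5x2 ≤ 2.6   (saturated fat)
  13x2 ≤ 20   (sodium)
  x1, x2 ≥ 0.
Both inputs are positive at the optimum. Binding constraints: iron and sodium.
Solving gives x1 = 1.108, x2 = 1.538.
Hence cost = 0.86·1.108 + 0.55·1.538 = $1.7988.

$1.80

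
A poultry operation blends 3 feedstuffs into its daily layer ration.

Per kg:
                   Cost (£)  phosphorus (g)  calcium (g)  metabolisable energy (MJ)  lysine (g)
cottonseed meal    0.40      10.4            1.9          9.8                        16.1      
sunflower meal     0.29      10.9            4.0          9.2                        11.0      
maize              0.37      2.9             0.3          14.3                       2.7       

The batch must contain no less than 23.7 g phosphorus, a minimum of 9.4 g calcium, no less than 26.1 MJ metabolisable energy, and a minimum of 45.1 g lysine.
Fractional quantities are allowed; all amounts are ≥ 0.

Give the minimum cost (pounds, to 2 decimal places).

£1.15

Let x1 = kg of cottonseed meal, x2 = kg of sunflower meal, x3 = kg of maize.
Minimise 0.4x1 + 0.29x2 + 0.37x3 s.t.:
  10.4x1 + 10.9x2 + 2.9x3 ≥ 23.7   (phosphorus)
  1.9x1 + 4x2 + 0.3x3 ≥ 9.4   (calcium)
  9.8x1 + 9.2x2 + 14.3x3 ≥ 26.1   (metabolisable energy)
  16.1x1 + 11x2 + 2.7x3 ≥ 45.1   (lysine)
  x1, x2, x3 ≥ 0.
The cheapest feasible vertex uses only cottonseed meal, sunflower meal; maize is not used. Binding constraints: calcium and lysine.
So cottonseed meal = 1.77 kg, sunflower meal = 1.509 kg.
Cost = 0.4·1.77 + 0.29·1.509 = 1.1456.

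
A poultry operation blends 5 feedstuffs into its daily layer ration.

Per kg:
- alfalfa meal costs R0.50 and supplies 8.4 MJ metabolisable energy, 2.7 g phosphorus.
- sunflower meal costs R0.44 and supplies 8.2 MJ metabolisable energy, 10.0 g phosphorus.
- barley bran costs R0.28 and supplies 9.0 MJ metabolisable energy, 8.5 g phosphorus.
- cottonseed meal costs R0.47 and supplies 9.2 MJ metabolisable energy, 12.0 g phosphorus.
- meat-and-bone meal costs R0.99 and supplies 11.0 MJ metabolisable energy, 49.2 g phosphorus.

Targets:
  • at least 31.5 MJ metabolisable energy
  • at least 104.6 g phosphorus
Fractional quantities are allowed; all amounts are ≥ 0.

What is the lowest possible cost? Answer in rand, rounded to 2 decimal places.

Let x1 = kg of alfalfa meal, x2 = kg of sunflower meal, x3 = kg of barley bran, x4 = kg of cottonseed meal, x5 = kg of meat-and-bone meal.
min 0.5x1 + 0.44x2 + 0.28x3 + 0.47x4 + 0.99x5 subject to:
  8.4x1 + 8.2x2 + 9x3 + 9.2x4 + 11x5 ≥ 31.5   (metabolisable energy)
  2.7x1 + 10x2 + 8.5x3 + 12x4 + 49.2x5 ≥ 104.6   (phosphorus)
  x1, x2, x3, x4, x5 ≥ 0.
The cheapest feasible vertex uses only barley bran, meat-and-bone meal; alfalfa meal, sunflower meal, cottonseed meal are not used. The metabolisable energy and phosphorus requirements are met with equality.
So barley bran = 1.143 kg, meat-and-bone meal = 1.929 kg.
Cost = 0.28·1.143 + 0.99·1.929 = 2.2298.

R2.23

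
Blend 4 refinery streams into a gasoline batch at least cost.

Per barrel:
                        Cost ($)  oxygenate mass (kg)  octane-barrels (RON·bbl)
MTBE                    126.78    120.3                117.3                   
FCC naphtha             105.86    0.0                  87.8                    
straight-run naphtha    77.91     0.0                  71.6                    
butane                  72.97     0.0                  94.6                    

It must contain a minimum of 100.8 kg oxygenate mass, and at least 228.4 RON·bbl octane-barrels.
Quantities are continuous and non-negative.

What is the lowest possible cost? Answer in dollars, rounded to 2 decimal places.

This is a linear program. Let x1 = barrels of MTBE, x2 = barrels of FCC naphtha, x3 = barrels of straight-run naphtha, x4 = barrels of butane.
Minimize 126.78x1 + 105.86x2 + 77.91x3 + 72.97x4 s.t.:
  120.3x1 ≥ 100.8   (oxygenate mass)
  117.3x1 + 87.8x2 + 71.6x3 + 94.6x4 ≥ 228.4   (octane-barrels)
  x1, x2, x3, x4 ≥ 0.
The cheapest feasible vertex uses only MTBE, butane; FCC naphtha, straight-run naphtha are not used. Binding constraints: oxygenate mass and octane-barrels.
That vertex is x1 = 0.83791, x4 = 1.3754.
Cost = 126.78·0.83791 + 72.97·1.3754 = 206.5932.

$206.59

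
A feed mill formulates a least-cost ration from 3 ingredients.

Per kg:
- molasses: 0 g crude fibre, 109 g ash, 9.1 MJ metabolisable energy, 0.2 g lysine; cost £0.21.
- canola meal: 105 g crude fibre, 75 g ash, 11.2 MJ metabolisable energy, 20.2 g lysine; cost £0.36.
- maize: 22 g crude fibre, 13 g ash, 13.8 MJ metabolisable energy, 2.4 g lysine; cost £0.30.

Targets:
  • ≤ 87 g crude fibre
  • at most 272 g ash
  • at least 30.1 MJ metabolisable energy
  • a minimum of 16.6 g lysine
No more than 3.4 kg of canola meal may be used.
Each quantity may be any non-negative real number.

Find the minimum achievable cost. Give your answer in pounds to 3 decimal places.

Set it up as a linear program. Let x1 = kg of molasses, x2 = kg of canola meal, x3 = kg of maize.
min 0.21x1 + 0.36x2 + 0.3x3 s.t.:
  105x2 + 22x3 ≤ 87   (crude fibre)
  109x1 + 75x2 + 13x3 ≤ 272   (ash)
  9.1x1 + 11.2x2 + 13.8x3 ≥ 30.1   (metabolisable energy)
  0.2x1 + 20.2x2 + 2.4x3 ≥ 16.6   (lysine)
  x2 ≤ 3.4
  x1, x2, x3 ≥ 0.
The optimal mix uses every input. The crude fibre, metabolisable energy, lysine requirements are met with equality.
So molasses = 1.929 kg, canola meal = 0.7688 kg, maize = 0.2854 kg.
Objective = 0.21·1.929 + 0.36·0.7688 + 0.3·0.2854 = 0.76748.

£0.767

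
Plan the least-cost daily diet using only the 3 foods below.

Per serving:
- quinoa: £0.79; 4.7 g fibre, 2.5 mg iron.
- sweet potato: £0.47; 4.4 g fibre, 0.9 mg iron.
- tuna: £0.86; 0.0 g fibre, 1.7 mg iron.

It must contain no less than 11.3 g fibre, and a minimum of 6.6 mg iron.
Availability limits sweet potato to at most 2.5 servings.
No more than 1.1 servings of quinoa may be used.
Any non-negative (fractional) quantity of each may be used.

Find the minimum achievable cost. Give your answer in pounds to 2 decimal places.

Let x1 = servings of quinoa, x2 = servings of sweet potato, x3 = servings of tuna.
Minimise 0.79x1 + 0.47x2 + 0.86x3 s.t.:
  4.7x1 + 4.4x2 ≥ 11.3   (fibre)
  2.5x1 + 0.9x2 + 1.7x3 ≥ 6.6   (iron)
  x2 ≤ 2.5
  x1 ≤ 1.1
  x1, x2, x3 ≥ 0.
The optimal mix uses every input. The fibre, iron, the quinoa cap requirements are met with equality.
Optimal quantities: quinoa = 1.1 servings, sweet potato = 1.393 servings, tuna = 1.527 servings.
Cost = 0.79·1.1 + 0.47·1.393 + 0.86·1.527 = 2.8369.

£2.84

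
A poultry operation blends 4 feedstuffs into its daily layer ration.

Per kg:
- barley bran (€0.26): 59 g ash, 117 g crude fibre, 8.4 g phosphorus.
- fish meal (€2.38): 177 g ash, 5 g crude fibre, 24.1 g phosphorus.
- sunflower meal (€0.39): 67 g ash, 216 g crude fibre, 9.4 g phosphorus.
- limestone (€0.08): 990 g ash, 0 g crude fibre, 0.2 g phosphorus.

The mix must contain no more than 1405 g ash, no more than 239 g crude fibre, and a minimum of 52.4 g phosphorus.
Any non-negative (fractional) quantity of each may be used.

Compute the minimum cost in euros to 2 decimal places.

€4.05

Let x1 = kg of barley bran, x2 = kg of fish meal, x3 = kg of sunflower meal, x4 = kg of limestone.
Minimize 0.26x1 + 2.38x2 + 0.39x3 + 0.08x4 subject to:
  59x1 + 177x2 + 67x3 + 990x4 ≤ 1405   (ash)
  117x1 + 5x2 + 216x3 ≤ 239   (crude fibre)
  8.4x1 + 24.1x2 + 9.4x3 + 0.2x4 ≥ 52.4   (phosphorus)
  x1, x2, x3, x4 ≥ 0.
At the optimum only barley bran, fish meal are positive (sunflower meal, limestone = 0). The crude fibre and phosphorus requirements are met with equality.
Solving gives x1 = 1.979, x2 = 1.484.
Hence cost = 0.26·1.979 + 2.38·1.484 = €4.0465.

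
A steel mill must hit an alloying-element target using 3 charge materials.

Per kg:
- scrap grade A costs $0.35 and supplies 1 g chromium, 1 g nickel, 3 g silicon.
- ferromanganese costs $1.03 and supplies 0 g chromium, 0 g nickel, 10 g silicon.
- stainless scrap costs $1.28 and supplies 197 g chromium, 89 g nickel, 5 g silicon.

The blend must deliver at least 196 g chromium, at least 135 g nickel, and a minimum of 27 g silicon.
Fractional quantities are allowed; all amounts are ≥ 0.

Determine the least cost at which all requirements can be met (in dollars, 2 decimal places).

$3.94

Let x1 = kg of scrap grade A, x2 = kg of ferromanganese, x3 = kg of stainless scrap.
min 0.35x1 + 1.03x2 + 1.28x3 subject to:
  1x1 + 197x3 ≥ 196   (chromium)
  1x1 + 89x3 ≥ 135   (nickel)
  3x1 + 10x2 + 5x3 ≥ 27   (silicon)
  x1, x2, x3 ≥ 0.
The cheapest feasible vertex uses only ferromanganese, stainless scrap; scrap grade A is not used. Binding constraints: nickel and silicon.
Optimal quantities: ferromanganese = 1.942 kg, stainless scrap = 1.517 kg.
Total cost: 1.03·1.942 + 1.28·1.517 = 3.9420.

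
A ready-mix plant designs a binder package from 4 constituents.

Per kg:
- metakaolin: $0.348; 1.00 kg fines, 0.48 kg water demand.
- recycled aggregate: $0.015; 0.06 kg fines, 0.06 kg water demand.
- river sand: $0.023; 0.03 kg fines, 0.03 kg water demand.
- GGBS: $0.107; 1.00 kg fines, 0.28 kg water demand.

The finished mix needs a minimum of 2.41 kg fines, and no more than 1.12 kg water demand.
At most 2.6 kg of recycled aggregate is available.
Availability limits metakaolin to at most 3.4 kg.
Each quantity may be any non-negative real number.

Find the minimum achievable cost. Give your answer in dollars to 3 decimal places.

$0.258

Let x1 = kg of metakaolin, x2 = kg of recycled aggregate, x3 = kg of river sand, x4 = kg of GGBS.
Minimise 0.348x1 + 0.015x2 + 0.023x3 + 0.107x4 s.t.:
  1x1 + 0.06x2 + 0.03x3 + 1x4 ≥ 2.41   (fines)
  0.48x1 + 0.06x2 + 0.03x3 + 0.28x4 ≤ 1.12   (water demand)
  x2 ≤ 2.6
  x1 ≤ 3.4
  x1, x2, x3, x4 ≥ 0.
The cheapest feasible vertex uses only GGBS; metakaolin, recycled aggregate, river sand are not used. Binding constraint: fines.
So GGBS = 2.41 kg.
Cost = 0.107·2.41 = 0.25787.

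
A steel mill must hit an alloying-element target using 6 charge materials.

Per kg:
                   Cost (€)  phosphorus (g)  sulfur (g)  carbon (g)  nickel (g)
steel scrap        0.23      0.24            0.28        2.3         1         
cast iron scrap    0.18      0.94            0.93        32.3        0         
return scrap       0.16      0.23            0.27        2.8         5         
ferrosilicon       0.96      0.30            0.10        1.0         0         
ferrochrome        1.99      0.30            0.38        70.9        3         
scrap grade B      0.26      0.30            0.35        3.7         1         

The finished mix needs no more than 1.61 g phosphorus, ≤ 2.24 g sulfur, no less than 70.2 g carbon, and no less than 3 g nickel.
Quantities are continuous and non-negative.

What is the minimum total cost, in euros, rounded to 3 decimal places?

€0.903

Let x1 = kg of steel scrap, x2 = kg of cast iron scrap, x3 = kg of return scrap, x4 = kg of ferrosilicon, x5 = kg of ferrochrome, x6 = kg of scrap grade B.
Minimise 0.23x1 + 0.18x2 + 0.16x3 + 0.96x4 + 1.99x5 + 0.26x6 s.t.:
  0.24x1 + 0.94x2 + 0.23x3 + 0.3x4 + 0.3x5 + 0.3x6 ≤ 1.61   (phosphorus)
  0.28x1 + 0.93x2 + 0.27x3 + 0.1x4 + 0.38x5 + 0.35x6 ≤ 2.24   (sulfur)
  2.3x1 + 32.3x2 + 2.8x3 + 1x4 + 70.9x5 + 3.7x6 ≥ 70.2   (carbon)
  1x1 + 5x3 + 3x5 + 1x6 ≥ 3   (nickel)
  x1, x2, x3, x4, x5, x6 ≥ 0.
The cheapest feasible vertex uses only cast iron scrap, return scrap, ferrochrome; steel scrap, ferrosilicon, scrap grade B are not used. Binding constraints: phosphorus, carbon, nickel.
Optimal quantities: cast iron scrap = 1.517 kg, return scrap = 0.4309 kg, ferrochrome = 0.2818 kg.
Objective = 0.18·1.517 + 0.16·0.4309 + 1.99·0.2818 = 0.90279.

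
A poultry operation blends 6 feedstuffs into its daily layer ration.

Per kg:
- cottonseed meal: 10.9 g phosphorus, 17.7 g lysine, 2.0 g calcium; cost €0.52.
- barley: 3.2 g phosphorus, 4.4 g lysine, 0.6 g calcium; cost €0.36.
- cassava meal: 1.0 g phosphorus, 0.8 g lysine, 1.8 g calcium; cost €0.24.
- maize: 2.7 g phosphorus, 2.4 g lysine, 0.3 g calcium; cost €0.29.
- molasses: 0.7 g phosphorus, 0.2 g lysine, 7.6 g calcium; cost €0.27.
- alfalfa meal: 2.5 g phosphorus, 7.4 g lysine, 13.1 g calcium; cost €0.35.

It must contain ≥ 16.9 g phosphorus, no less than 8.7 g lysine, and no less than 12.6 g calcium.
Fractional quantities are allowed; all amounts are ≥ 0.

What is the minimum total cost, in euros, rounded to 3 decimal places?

This is a linear program. Let x1 = kg of cottonseed meal, x2 = kg of barley, x3 = kg of cassava meal, x4 = kg of maize, x5 = kg of molasses, x6 = kg of alfalfa meal.
min 0.52x1 + 0.36x2 + 0.24x3 + 0.29x4 + 0.27x5 + 0.35x6 subject to:
  10.9x1 + 3.2x2 + 1x3 + 2.7x4 + 0.7x5 + 2.5x6 ≥ 16.9   (phosphorus)
  17.7x1 + 4.4x2 + 0.8x3 + 2.4x4 + 0.2x5 + 7.4x6 ≥ 8.7   (lysine)
  2x1 + 0.6x2 + 1.8x3 + 0.3x4 + 7.6x5 + 13.1x6 ≥ 12.6   (calcium)
  x1, x2, x3, x4, x5, x6 ≥ 0.
The minimum-cost mix takes nothing from barley, cassava meal, maize, molasses — only cottonseed meal, alfalfa meal. Binding constraints: phosphorus and calcium.
Solving gives x1 = 1.378, x6 = 0.7514.
Objective = 0.52·1.378 + 0.35·0.7514 = 0.97955.

€0.980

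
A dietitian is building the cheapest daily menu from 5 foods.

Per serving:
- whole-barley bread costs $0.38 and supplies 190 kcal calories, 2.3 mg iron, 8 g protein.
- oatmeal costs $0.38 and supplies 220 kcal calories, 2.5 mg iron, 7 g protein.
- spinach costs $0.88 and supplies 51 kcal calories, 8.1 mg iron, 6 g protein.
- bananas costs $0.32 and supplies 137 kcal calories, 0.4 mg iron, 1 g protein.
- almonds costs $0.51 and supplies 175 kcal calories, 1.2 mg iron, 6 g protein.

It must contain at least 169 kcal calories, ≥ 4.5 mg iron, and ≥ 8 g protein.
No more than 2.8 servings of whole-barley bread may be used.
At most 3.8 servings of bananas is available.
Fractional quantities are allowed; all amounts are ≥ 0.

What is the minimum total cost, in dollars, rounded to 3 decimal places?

$0.586

Let x1 = servings of whole-barley bread, x2 = servings of oatmeal, x3 = servings of spinach, x4 = servings of bananas, x5 = servings of almonds.
min 0.38x1 + 0.38x2 + 0.88x3 + 0.32x4 + 0.51x5 s.t.:
  190x1 + 220x2 + 51x3 + 137x4 + 175x5 ≥ 169   (calories)
  2.3x1 + 2.5x2 + 8.1x3 + 0.4x4 + 1.2x5 ≥ 4.5   (iron)
  8x1 + 7x2 + 6x3 + 1x4 + 6x5 ≥ 8   (protein)
  x1 ≤ 2.8
  x4 ≤ 3.8
  x1, x2, x3, x4, x5 ≥ 0.
The optimal basis is {whole-barley bread, oatmeal, spinach}; bananas, almonds drop out. Binding constraints: calories, iron, protein.
Solving gives x1 = 0.5988, x2 = 0.1741, x3 = 0.3318.
Hence cost = 0.38·0.5988 + 0.38·0.1741 + 0.88·0.3318 = $0.58569.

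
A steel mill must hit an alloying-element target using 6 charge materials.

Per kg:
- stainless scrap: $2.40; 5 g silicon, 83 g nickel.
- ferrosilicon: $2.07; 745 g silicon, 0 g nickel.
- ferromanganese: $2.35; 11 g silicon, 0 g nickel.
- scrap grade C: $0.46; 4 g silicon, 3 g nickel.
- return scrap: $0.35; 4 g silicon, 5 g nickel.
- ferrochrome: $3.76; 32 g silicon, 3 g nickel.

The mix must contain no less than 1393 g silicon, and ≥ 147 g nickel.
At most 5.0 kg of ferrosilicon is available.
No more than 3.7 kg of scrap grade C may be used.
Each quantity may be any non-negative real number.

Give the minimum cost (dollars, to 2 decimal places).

Set it up as a linear program. Let x1 = kg of stainless scrap, x2 = kg of ferrosilicon, x3 = kg of ferromanganese, x4 = kg of scrap grade C, x5 = kg of return scrap, x6 = kg of ferrochrome.
min 2.4x1 + 2.07x2 + 2.35x3 + 0.46x4 + 0.35x5 + 3.76x6 subject to:
  5x1 + 745x2 + 11x3 + 4x4 + 4x5 + 32x6 ≥ 1393   (silicon)
  83x1 + 3x4 + 5x5 + 3x6 ≥ 147   (nickel)
  x2 ≤ 5
  x4 ≤ 3.7
  x1, x2, x3, x4, x5, x6 ≥ 0.
The cheapest feasible vertex uses only stainless scrap, ferrosilicon; ferromanganese, scrap grade C, return scrap, ferrochrome are not used. Binding constraints: silicon and nickel.
Optimal quantities: stainless scrap = 1.771 kg, ferrosilicon = 1.858 kg.
Total cost: 2.4·1.771 + 2.07·1.858 = 8.0965.

$8.10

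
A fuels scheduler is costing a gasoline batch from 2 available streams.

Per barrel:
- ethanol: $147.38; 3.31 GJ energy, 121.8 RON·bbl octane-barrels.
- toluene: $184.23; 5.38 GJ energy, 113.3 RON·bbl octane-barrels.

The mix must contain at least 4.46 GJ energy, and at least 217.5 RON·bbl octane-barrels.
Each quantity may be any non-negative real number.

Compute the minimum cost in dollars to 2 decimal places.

$263.18

Let x1 = barrels of ethanol, x2 = barrels of toluene.
Minimize 147.38x1 + 184.23x2 with:
  3.31x1 + 5.38x2 ≥ 4.46   (energy)
  121.8x1 + 113.3x2 ≥ 217.5   (octane-barrels)
  x1, x2 ≥ 0.
The minimum-cost mix takes nothing from toluene — only ethanol. The octane-barrels requirement is met with equality.
Optimal quantities: ethanol = 1.7857 barrels.
Hence cost = 147.38·1.7857 = $263.1765.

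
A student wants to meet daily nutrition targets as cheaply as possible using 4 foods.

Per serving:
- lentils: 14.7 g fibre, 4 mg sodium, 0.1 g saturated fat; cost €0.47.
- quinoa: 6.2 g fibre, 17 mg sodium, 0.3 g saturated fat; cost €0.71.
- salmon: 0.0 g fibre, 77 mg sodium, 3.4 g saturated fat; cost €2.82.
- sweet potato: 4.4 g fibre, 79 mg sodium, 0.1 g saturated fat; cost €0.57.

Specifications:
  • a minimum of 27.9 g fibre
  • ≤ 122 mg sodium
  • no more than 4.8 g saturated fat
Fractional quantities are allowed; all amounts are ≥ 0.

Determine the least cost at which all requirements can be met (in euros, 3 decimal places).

Set it up as a linear program. Let x1 = servings of lentils, x2 = servings of quinoa, x3 = servings of salmon, x4 = servings of sweet potato.
min 0.47x1 + 0.71x2 + 2.82x3 + 0.57x4 subject to:
  14.7x1 + 6.2x2 + 4.4x4 ≥ 27.9   (fibre)
  4x1 + 17x2 + 77x3 + 79x4 ≤ 122   (sodium)
  0.1x1 + 0.3x2 + 3.4x3 + 0.1x4 ≤ 4.8   (saturated fat)
  x1, x2, x3, x4 ≥ 0.
The minimum-cost mix takes nothing from quinoa, salmon, sweet potato — only lentils. There the fibre constraint is tight.
So lentils = 1.898 servings.
Cost = 0.47·1.898 = 0.89206.

€0.892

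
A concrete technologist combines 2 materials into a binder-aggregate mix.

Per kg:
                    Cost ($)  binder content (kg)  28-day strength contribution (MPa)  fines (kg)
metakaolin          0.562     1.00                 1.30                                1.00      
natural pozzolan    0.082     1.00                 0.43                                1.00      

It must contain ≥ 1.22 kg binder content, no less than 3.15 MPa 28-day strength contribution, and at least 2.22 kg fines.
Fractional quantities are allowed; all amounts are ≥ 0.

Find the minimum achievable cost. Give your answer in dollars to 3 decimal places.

$0.601

This is a linear program. Let x1 = kg of metakaolin, x2 = kg of natural pozzolan.
Minimize 0.562x1 + 0.082x2 subject to:
  1x1 + 1x2 ≥ 1.22   (binder content)
  1.3x1 + 0.43x2 ≥ 3.15   (28-day strength contribution)
  1x1 + 1x2 ≥ 2.22   (fines)
  x1, x2 ≥ 0.
At the optimum only natural pozzolan is positive (metakaolin = 0). Binding constraint: 28-day strength contribution.
Solving gives x2 = 7.326.
Objective = 0.082·7.326 = 0.60073.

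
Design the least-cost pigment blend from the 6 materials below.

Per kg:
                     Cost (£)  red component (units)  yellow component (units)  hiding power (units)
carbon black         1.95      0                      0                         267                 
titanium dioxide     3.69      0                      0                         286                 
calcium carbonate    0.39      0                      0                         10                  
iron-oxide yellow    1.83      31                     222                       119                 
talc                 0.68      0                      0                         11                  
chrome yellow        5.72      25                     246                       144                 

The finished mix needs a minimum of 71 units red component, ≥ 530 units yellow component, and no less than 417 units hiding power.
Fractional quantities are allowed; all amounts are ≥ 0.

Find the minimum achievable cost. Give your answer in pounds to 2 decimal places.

£5.34

Let x1 = kg of carbon black, x2 = kg of titanium dioxide, x3 = kg of calcium carbonate, x4 = kg of iron-oxide yellow, x5 = kg of talc, x6 = kg of chrome yellow.
Minimise 1.95x1 + 3.69x2 + 0.39x3 + 1.83x4 + 0.68x5 + 5.72x6 with:
  31x4 + 25x6 ≥ 71   (red component)
  222x4 + 246x6 ≥ 530   (yellow component)
  267x1 + 286x2 + 10x3 + 119x4 + 11x5 + 144x6 ≥ 417   (hiding power)
  x1, x2, x3, x4, x5, x6 ≥ 0.
The cheapest feasible vertex uses only carbon black, iron-oxide yellow; titanium dioxide, calcium carbonate, talc, chrome yellow are not used. Binding constraints: yellow component and hiding power.
Optimal quantities: carbon black = 0.4978 kg, iron-oxide yellow = 2.387 kg.
Objective = 1.95·0.4978 + 1.83·2.387 = 5.3389.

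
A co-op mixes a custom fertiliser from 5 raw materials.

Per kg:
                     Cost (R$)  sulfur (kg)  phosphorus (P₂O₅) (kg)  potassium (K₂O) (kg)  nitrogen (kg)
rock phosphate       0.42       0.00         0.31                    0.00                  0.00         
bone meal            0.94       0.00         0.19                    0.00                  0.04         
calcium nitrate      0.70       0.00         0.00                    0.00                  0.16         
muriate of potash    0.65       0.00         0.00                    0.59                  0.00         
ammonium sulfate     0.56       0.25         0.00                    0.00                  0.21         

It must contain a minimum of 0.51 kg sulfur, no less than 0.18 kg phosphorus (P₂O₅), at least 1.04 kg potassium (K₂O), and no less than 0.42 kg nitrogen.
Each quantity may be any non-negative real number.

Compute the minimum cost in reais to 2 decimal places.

Set it up as a linear program. Let x1 = kg of rock phosphate, x2 = kg of bone meal, x3 = kg of calcium nitrate, x4 = kg of muriate of potash, x5 = kg of ammonium sulfate.
Minimise 0.42x1 + 0.94x2 + 0.7x3 + 0.65x4 + 0.56x5 subject to:
  0.25x5 ≥ 0.51   (sulfur)
  0.31x1 + 0.19x2 ≥ 0.18   (phosphorus (P₂O₅))
  0.59x4 ≥ 1.04   (potassium (K₂O))
  0.04x2 + 0.16x3 + 0.21x5 ≥ 0.42   (nitrogen)
  x1, x2, x3, x4, x5 ≥ 0.
At the optimum only rock phosphate, muriate of potash, ammonium sulfate are positive (bone meal, calcium nitrate = 0). The sulfur, phosphorus (P₂O₅), potassium (K₂O) requirements are met with equality.
Solving gives x1 = 0.5806, x4 = 1.763, x5 = 2.04.
Hence cost = 0.42·0.5806 + 0.65·1.763 + 0.56·2.04 = R$2.5322.

R$2.53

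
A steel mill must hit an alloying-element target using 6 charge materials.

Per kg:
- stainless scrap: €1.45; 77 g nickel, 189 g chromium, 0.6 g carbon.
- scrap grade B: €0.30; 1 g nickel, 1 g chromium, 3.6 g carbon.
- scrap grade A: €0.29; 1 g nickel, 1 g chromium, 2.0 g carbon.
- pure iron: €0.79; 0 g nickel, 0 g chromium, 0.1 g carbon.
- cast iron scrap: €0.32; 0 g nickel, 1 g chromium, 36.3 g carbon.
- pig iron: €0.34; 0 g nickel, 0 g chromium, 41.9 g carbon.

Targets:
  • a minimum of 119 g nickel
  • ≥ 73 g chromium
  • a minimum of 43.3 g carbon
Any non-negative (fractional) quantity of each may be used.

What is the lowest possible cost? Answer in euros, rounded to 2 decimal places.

€2.58

Let x1 = kg of stainless scrap, x2 = kg of scrap grade B, x3 = kg of scrap grade A, x4 = kg of pure iron, x5 = kg of cast iron scrap, x6 = kg of pig iron.
min 1.45x1 + 0.3x2 + 0.29x3 + 0.79x4 + 0.32x5 + 0.34x6 with:
  77x1 + 1x2 + 1x3 ≥ 119   (nickel)
  189x1 + 1x2 + 1x3 + 1x5 ≥ 73   (chromium)
  0.6x1 + 3.6x2 + 2x3 + 0.1x4 + 36.3x5 + 41.9x6 ≥ 43.3   (carbon)
  x1, x2, x3, x4, x5, x6 ≥ 0.
At the optimum only stainless scrap, pig iron are positive (scrap grade B, scrap grade A, pure iron, cast iron scrap = 0). There the nickel and carbon constraints are tight.
Solving gives x1 = 1.545, x6 = 1.011.
Hence cost = 1.45·1.545 + 0.34·1.011 = €2.5840.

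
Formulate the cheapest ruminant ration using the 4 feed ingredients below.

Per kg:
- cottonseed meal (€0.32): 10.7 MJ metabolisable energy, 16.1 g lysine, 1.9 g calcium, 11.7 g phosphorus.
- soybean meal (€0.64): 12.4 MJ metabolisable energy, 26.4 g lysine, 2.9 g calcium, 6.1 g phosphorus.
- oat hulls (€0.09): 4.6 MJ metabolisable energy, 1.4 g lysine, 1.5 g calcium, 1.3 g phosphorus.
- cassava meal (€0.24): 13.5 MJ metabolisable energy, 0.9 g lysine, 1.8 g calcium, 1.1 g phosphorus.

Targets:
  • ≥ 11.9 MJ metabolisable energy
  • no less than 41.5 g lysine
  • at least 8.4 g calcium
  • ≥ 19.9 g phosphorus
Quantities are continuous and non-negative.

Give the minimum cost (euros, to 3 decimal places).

Let x1 = kg of cottonseed meal, x2 = kg of soybean meal, x3 = kg of oat hulls, x4 = kg of cassava meal.
Minimize 0.32x1 + 0.64x2 + 0.09x3 + 0.24x4 with:
  10.7x1 + 12.4x2 + 4.6x3 + 13.5x4 ≥ 11.9   (metabolisable energy)
  16.1x1 + 26.4x2 + 1.4x3 + 0.9x4 ≥ 41.5   (lysine)
  1.9x1 + 2.9x2 + 1.5x3 + 1.8x4 ≥ 8.4   (calcium)
  11.7x1 + 6.1x2 + 1.3x3 + 1.1x4 ≥ 19.9   (phosphorus)
  x1, x2, x3, x4 ≥ 0.
The optimal basis is {cottonseed meal, oat hulls}; soybean meal, cassava meal drop out. There the lysine and calcium constraints are tight.
That vertex is x1 = 2.349, x3 = 2.624.
Total cost: 0.32·2.349 + 0.09·2.624 = 0.98784.

€0.988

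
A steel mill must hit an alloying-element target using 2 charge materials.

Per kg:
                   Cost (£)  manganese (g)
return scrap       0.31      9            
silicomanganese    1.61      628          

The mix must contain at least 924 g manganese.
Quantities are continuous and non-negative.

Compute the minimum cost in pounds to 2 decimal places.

Let x1 = kg of return scrap, x2 = kg of silicomanganese.
min 0.31x1 + 1.61x2 s.t.:
  9x1 + 628x2 ≥ 924   (manganese)
  x1, x2 ≥ 0.
The minimum-cost mix takes nothing from return scrap — only silicomanganese. There the manganese constraint is tight.
That vertex is x2 = 1.471.
Total cost: 1.61·1.471 = 2.3683.

£2.37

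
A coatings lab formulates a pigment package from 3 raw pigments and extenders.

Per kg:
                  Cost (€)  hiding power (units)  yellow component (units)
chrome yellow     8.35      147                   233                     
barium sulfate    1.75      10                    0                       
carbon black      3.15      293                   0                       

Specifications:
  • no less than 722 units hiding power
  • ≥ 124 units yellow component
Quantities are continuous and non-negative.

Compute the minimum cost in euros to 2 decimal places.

Let x1 = kg of chrome yellow, x2 = kg of barium sulfate, x3 = kg of carbon black.
min 8.35x1 + 1.75x2 + 3.15x3 subject to:
  147x1 + 10x2 + 293x3 ≥ 722   (hiding power)
  233x1 ≥ 124   (yellow component)
  x1, x2, x3 ≥ 0.
The minimum-cost mix takes nothing from barium sulfate — only chrome yellow, carbon black. Binding constraints: hiding power and yellow component.
Optimal quantities: chrome yellow = 0.5322 kg, carbon black = 2.197 kg.
Total cost: 8.35·0.5322 + 3.15·2.197 = 11.3644.

€11.36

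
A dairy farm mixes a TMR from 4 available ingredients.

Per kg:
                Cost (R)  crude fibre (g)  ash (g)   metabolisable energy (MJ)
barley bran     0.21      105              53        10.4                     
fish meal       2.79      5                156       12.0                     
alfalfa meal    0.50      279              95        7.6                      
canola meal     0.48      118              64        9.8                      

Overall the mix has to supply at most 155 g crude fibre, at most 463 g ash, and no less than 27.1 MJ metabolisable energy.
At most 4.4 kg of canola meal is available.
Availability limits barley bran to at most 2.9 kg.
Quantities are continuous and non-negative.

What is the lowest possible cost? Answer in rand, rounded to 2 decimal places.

Set it up as a linear program. Let x1 = kg of barley bran, x2 = kg of fish meal, x3 = kg of alfalfa meal, x4 = kg of canola meal.
min 0.21x1 + 2.79x2 + 0.5x3 + 0.48x4 with:
  105x1 + 5x2 + 279x3 + 118x4 ≤ 155   (crude fibre)
  53x1 + 156x2 + 95x3 + 64x4 ≤ 463   (ash)
  10.4x1 + 12x2 + 7.6x3 + 9.8x4 ≥ 27.1   (metabolisable energy)
  x4 ≤ 4.4
  x1 ≤ 2.9
  x1, x2, x3, x4 ≥ 0.
The cheapest feasible vertex uses only barley bran, fish meal; alfalfa meal, canola meal are not used. Binding constraints: crude fibre and metabolisable energy.
Optimal quantities: barley bran = 1.428 kg, fish meal = 1.021 kg.
Objective = 0.21·1.428 + 2.79·1.021 = 3.1485.

R3.15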